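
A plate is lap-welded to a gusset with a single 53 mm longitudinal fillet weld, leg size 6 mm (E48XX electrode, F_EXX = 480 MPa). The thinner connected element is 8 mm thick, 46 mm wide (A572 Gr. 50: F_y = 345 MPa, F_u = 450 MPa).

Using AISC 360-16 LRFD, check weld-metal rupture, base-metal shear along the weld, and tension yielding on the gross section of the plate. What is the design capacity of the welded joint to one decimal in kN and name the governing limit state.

Weld metal: throat = 0.707×6 = 4.242 mm, L = 53 mm. φR_n = 0.75 × 0.6 × 480 × 4.242 × 53 = 48.6 kN.
Base metal shear (8 mm plate): yield φR_n = 1.0×0.6×345×8×53 = 87.8 kN; rupture φR_n = 0.75×0.6×450×8×53 = 85.9 kN; take 85.9 kN (rupture).
Tension yield (gross): A_g = 46×8 = 368 mm². φR_n = 0.90 × 345 × 368 = 114.3 kN.
Governing: min(48.6, 85.9, 114.3) = 48.6 kN → weld metal.

48.6 kN (weld metal governs)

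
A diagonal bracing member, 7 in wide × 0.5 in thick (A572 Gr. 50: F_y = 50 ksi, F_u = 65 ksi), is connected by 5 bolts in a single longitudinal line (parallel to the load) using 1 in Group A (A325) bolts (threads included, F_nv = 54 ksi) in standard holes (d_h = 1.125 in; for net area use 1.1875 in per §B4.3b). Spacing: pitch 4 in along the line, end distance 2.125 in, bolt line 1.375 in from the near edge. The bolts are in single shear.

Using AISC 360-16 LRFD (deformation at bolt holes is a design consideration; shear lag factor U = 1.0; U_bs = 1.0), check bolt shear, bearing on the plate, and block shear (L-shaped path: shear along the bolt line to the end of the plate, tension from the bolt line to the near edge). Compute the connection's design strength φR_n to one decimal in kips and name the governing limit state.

Bolt shear: A_b = π(1)²/4 = 0.7854 in². φR_n = 0.75 × 54 × 0.7854 × 5 × 1 = 159.0 kips.
Bearing (0.5 in plate, F_u = 65 ksi): end bolts L_c = 2.125 − 1.125/2 = 1.5625, R_n = min(1.2×1.5625×0.5×65, 2.4×1×0.5×65) = 60.938 kips/bolt; interior L_c = 4 − 1.125 = 2.875, R_n = 78 kips/bolt. φR_n = 0.75 × (1×60.938 + 4×78) = 279.7 kips.
Block shear: shear path 1×[2.125+4×4] = 1×18.125 in, A_gv = 9.0625, A_nv = 1×(18.125 − 4.5×1.1875)×0.5 = 6.3906 in²; tension to near edge: (1.375 − 0.5×1.1875)×0.5 = 0.39063 in². R_n = min(0.6×65×6.3906, 0.6×50×9.0625) + 1.0×65×0.39063 = min(249.23, 271.88) + 25.391 = 274.62 kips. φR_n = 0.75 × 274.62 = 206.0 kips.
Governing: min(159.0, 279.7, 206.0) = 159.0 kips → bolt shear.

159.0 kips (bolt shear governs)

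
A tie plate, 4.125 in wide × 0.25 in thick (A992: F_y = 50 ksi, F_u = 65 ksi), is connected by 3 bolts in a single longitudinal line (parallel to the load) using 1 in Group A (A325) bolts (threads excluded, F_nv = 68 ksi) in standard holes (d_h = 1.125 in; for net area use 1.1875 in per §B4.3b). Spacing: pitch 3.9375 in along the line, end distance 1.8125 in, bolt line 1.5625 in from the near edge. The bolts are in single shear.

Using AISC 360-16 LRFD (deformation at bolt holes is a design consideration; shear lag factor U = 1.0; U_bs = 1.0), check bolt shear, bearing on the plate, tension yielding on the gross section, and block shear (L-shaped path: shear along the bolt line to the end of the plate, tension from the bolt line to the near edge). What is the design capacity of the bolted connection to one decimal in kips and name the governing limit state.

46.4 kips (gross-section yield governs)

Bolt shear: A_b = π(1)²/4 = 0.7854 in². φR_n = 0.75 × 68 × 0.7854 × 3 × 1 = 120.2 kips.
Bearing (0.25 in plate, F_u = 65 ksi): end bolts L_c = 1.8125 − 1.125/2 = 1.25, R_n = min(1.2×1.25×0.25×65, 2.4×1×0.25×65) = 24.375 kips/bolt; interior L_c = 3.9375 − 1.125 = 2.8125, R_n = 39 kips/bolt. φR_n = 0.75 × (1×24.375 + 2×39) = 76.8 kips.
Tension yield (gross): A_g = 4.125×0.25 = 1.0313 in². φR_n = 0.90 × 50 × 1.0313 = 46.4 kips.
Block shear: shear path 1×[1.8125+2×3.9375] = 1×9.6875 in, A_gv = 2.4219, A_nv = 1×(9.6875 − 2.5×1.1875)×0.25 = 1.6797 in²; tension to near edge: (1.5625 − 0.5×1.1875)×0.25 = 0.24219 in². R_n = min(0.6×65×1.6797, 0.6×50×2.4219) + 1.0×65×0.24219 = min(65.508, 72.657) + 15.742 = 81.25 kips. φR_n = 0.75 × 81.25 = 60.9 kips.
Governing: min(120.2, 76.8, 46.4, 60.9) = 46.4 kips → gross-section yield.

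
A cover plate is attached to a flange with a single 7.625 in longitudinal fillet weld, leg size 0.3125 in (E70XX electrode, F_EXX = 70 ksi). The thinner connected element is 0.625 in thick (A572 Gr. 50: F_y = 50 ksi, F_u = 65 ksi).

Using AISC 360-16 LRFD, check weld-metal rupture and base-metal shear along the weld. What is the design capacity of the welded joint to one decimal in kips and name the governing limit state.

53.1 kips (weld metal governs)

Weld metal: throat = 0.707×0.3125 = 0.22094 in, L = 7.625 in. φR_n = 0.75 × 0.6 × 70 × 0.22094 × 7.625 = 53.1 kips.
Base metal shear (0.625 in plate): yield φR_n = 1.0×0.6×50×0.625×7.625 = 143.0 kips; rupture φR_n = 0.75×0.6×65×0.625×7.625 = 139.4 kips; take 139.4 kips (rupture).
Governing: min(53.1, 139.4) = 53.1 kips → weld metal.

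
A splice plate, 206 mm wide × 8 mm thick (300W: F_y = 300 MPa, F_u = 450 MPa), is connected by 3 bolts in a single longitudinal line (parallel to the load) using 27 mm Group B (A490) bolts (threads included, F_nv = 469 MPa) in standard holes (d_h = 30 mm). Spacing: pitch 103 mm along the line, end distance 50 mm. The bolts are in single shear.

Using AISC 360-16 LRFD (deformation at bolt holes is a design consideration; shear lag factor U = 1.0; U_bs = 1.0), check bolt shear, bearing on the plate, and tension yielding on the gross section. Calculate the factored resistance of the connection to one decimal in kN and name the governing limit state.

Bolt shear: A_b = π(27)²/4 = 572.56 mm². φR_n = 0.75 × 469 × 572.56 × 3 × 1 = 604.2 kN.
Bearing (8 mm plate, F_u = 450 MPa): end bolts L_c = 50 − 30/2 = 35, R_n = min(1.2×35×8×450, 2.4×27×8×450) = 151.2 kN/bolt; interior L_c = 103 − 30 = 73, R_n = 233.28 kN/bolt. φR_n = 0.75 × (1×151.2 + 2×233.28) = 463.3 kN.
Tension yield (gross): A_g = 206×8 = 1648 mm². φR_n = 0.90 × 300 × 1648 = 445.0 kN.
Governing: min(604.2, 463.3, 445.0) = 445.0 kN → gross-section yield.

445.0 kN (gross-section yield governs)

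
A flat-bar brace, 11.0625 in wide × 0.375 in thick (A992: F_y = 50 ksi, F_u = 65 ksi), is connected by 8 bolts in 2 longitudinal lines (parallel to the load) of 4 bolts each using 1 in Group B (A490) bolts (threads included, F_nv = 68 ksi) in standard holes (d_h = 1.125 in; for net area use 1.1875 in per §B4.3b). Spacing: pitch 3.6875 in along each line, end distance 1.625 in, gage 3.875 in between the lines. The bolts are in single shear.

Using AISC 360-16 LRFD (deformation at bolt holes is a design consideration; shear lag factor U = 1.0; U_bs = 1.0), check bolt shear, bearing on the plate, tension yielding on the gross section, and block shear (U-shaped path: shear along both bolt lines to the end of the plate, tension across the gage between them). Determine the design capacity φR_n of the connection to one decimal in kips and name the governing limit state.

Bolt shear: A_b = π(1)²/4 = 0.7854 in². φR_n = 0.75 × 68 × 0.7854 × 8 × 1 = 320.4 kips.
Bearing (0.375 in plate, F_u = 65 ksi): end bolts L_c = 1.625 − 1.125/2 = 1.0625, R_n = min(1.2×1.0625×0.375×65, 2.4×1×0.375×65) = 31.078 kips/bolt; interior L_c = 3.6875 − 1.125 = 2.5625, R_n = 58.5 kips/bolt. φR_n = 0.75 × (2×31.078 + 6×58.5) = 309.9 kips.
Tension yield (gross): A_g = 11.0625×0.375 = 4.1484 in². φR_n = 0.90 × 50 × 4.1484 = 186.7 kips.
Block shear: shear path 2×[1.625+3×3.6875] = 2×12.6875 in, A_gv = 9.5156, A_nv = 2×(12.6875 − 3.5×1.1875)×0.375 = 6.3984 in²; tension across gage: (3.875 − 1×1.1875)×0.375 = 1.0078 in². R_n = min(0.6×65×6.3984, 0.6×50×9.5156) + 1.0×65×1.0078 = min(249.54, 285.47) + 65.507 = 315.05 kips. φR_n = 0.75 × 315.05 = 236.3 kips.
Governing: min(320.4, 309.9, 186.7, 236.3) = 186.7 kips → gross-section yield.

186.7 kips (gross-section yield governs)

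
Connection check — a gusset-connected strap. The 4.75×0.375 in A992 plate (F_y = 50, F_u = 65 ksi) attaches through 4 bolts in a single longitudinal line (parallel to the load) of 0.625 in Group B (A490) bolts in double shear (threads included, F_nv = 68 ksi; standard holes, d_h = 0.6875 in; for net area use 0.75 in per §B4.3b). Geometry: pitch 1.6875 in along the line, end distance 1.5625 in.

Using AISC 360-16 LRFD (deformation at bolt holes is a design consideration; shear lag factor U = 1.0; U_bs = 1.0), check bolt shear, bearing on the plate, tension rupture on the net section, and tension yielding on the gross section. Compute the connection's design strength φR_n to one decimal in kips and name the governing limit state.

73.1 kips (net-section rupture governs)

Bolt shear: A_b = π(0.625)²/4 = 0.3068 in². φR_n = 0.75 × 68 × 0.3068 × 4 × 2 = 125.2 kips.
Bearing (0.375 in plate, F_u = 65 ksi): end bolts L_c = 1.5625 − 0.6875/2 = 1.21875, R_n = min(1.2×1.21875×0.375×65, 2.4×0.625×0.375×65) = 35.648 kips/bolt; interior L_c = 1.6875 − 0.6875 = 1, R_n = 29.25 kips/bolt. φR_n = 0.75 × (1×35.648 + 3×29.25) = 92.5 kips.
Tension rupture (net): A_n = (4.75 − 1×0.75)×0.375 = 1.5 in² (U = 1.0, A_e = A_n). φR_n = 0.75 × 65 × 1.5 = 73.1 kips.
Tension yield (gross): A_g = 4.75×0.375 = 1.7813 in². φR_n = 0.90 × 50 × 1.7813 = 80.2 kips.
Governing: min(125.2, 92.5, 73.1, 80.2) = 73.1 kips → net-section rupture.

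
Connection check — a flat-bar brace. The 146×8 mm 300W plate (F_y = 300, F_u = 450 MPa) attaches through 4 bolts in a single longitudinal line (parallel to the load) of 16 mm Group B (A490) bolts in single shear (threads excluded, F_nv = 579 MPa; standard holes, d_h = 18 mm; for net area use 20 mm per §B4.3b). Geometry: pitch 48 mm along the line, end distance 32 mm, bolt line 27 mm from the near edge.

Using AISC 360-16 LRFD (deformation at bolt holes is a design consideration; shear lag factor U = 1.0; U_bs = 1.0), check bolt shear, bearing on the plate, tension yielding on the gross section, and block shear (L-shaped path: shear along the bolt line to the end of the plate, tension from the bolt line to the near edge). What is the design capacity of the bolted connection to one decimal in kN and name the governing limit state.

Bolt shear: A_b = π(16)²/4 = 201.06 mm². φR_n = 0.75 × 579 × 201.06 × 4 × 1 = 349.2 kN.
Bearing (8 mm plate, F_u = 450 MPa): end bolts L_c = 32 − 18/2 = 23, R_n = min(1.2×23×8×450, 2.4×16×8×450) = 99.36 kN/bolt; interior L_c = 48 − 18 = 30, R_n = 129.6 kN/bolt. φR_n = 0.75 × (1×99.36 + 3×129.6) = 366.1 kN.
Tension yield (gross): A_g = 146×8 = 1168 mm². φR_n = 0.90 × 300 × 1168 = 315.4 kN.
Block shear: shear path 1×[32+3×48] = 1×176 mm, A_gv = 1408, A_nv = 1×(176 − 3.5×20)×8 = 848 mm²; tension to near edge: (27 − 0.5×20)×8 = 136 mm². R_n = min(0.6×450×848, 0.6×300×1408) + 1.0×450×136 = min(228.96, 253.44) + 61.2 = 290.16 kN. φR_n = 0.75 × 290.16 = 217.6 kN.
Governing: min(349.2, 366.1, 315.4, 217.6) = 217.6 kN → block shear.

217.6 kN (block shear governs)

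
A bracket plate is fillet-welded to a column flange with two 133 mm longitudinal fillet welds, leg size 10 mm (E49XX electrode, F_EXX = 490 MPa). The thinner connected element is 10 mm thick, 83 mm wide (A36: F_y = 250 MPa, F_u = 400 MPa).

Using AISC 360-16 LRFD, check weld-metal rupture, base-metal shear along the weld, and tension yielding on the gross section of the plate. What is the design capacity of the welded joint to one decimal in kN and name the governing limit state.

Weld metal: throat = 0.707×10 = 7.07 mm, L = 2×133 = 266 mm. φR_n = 0.75 × 0.6 × 490 × 7.07 × 266 = 414.7 kN.
Base metal shear (10 mm plate): yield φR_n = 1.0×0.6×250×10×266 = 399.0 kN; rupture φR_n = 0.75×0.6×400×10×266 = 478.8 kN; take 399.0 kN (yield).
Tension yield (gross): A_g = 83×10 = 830 mm². φR_n = 0.90 × 250 × 830 = 186.8 kN.
Governing: min(414.7, 399.0, 186.8) = 186.8 kN → gross-section yield.

186.8 kN (gross-section yield governs)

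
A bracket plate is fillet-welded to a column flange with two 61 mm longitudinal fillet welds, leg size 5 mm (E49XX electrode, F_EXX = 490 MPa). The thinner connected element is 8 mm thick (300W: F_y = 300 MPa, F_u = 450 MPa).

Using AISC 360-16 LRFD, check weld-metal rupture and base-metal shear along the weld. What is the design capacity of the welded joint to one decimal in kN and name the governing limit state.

Weld metal: throat = 0.707×5 = 3.535 mm, L = 2×61 = 122 mm. φR_n = 0.75 × 0.6 × 490 × 3.535 × 122 = 95.1 kN.
Base metal shear (8 mm plate): yield φR_n = 1.0×0.6×300×8×122 = 175.7 kN; rupture φR_n = 0.75×0.6×450×8×122 = 197.6 kN; take 175.7 kN (yield).
Governing: min(95.1, 175.7) = 95.1 kN → weld metal.

95.1 kN (weld metal governs)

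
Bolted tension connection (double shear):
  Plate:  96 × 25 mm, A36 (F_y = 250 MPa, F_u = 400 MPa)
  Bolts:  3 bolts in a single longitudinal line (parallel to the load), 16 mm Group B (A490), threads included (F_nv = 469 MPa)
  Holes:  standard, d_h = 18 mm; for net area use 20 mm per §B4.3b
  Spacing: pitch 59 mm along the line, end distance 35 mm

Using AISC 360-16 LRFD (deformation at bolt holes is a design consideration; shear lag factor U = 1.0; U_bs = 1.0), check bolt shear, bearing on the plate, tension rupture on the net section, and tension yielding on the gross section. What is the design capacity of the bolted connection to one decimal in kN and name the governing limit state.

Bolt shear: A_b = π(16)²/4 = 201.06 mm². φR_n = 0.75 × 469 × 201.06 × 3 × 2 = 424.3 kN.
Bearing (25 mm plate, F_u = 400 MPa): end bolts L_c = 35 − 18/2 = 26, R_n = min(1.2×26×25×400, 2.4×16×25×400) = 312 kN/bolt; interior L_c = 59 − 18 = 41, R_n = 384 kN/bolt. φR_n = 0.75 × (1×312 + 2×384) = 810.0 kN.
Tension rupture (net): A_n = (96 − 1×20)×25 = 1900 mm² (U = 1.0, A_e = A_n). φR_n = 0.75 × 400 × 1900 = 570.0 kN.
Tension yield (gross): A_g = 96×25 = 2400 mm². φR_n = 0.90 × 250 × 2400 = 540.0 kN.
Governing: min(424.3, 810.0, 570.0, 540.0) = 424.3 kN → bolt shear.

424.3 kN (bolt shear governs)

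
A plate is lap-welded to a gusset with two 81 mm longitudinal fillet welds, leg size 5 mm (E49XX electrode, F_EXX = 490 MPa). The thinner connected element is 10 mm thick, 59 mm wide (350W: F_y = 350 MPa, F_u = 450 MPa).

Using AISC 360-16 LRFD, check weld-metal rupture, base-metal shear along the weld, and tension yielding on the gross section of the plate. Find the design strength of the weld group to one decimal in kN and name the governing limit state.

Weld metal: throat = 0.707×5 = 3.535 mm, L = 2×81 = 162 mm. φR_n = 0.75 × 0.6 × 490 × 3.535 × 162 = 126.3 kN.
Base metal shear (10 mm plate): yield φR_n = 1.0×0.6×350×10×162 = 340.2 kN; rupture φR_n = 0.75×0.6×450×10×162 = 328.1 kN; take 328.1 kN (rupture).
Tension yield (gross): A_g = 59×10 = 590 mm². φR_n = 0.90 × 350 × 590 = 185.9 kN.
Governing: min(126.3, 328.1, 185.9) = 126.3 kN → weld metal.

126.3 kN (weld metal governs)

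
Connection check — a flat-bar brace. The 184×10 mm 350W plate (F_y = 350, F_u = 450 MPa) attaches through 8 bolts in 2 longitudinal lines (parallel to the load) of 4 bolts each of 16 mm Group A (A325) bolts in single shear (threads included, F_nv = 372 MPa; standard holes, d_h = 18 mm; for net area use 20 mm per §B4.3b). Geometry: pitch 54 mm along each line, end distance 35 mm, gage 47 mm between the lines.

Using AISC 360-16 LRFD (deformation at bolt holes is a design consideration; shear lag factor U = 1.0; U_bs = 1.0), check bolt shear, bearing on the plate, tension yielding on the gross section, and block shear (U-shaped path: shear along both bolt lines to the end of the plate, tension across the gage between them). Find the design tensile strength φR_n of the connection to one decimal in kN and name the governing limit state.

448.8 kN (bolt shear governs)

Bolt shear: A_b = π(16)²/4 = 201.06 mm². φR_n = 0.75 × 372 × 201.06 × 8 × 1 = 448.8 kN.
Bearing (10 mm plate, F_u = 450 MPa): end bolts L_c = 35 − 18/2 = 26, R_n = min(1.2×26×10×450, 2.4×16×10×450) = 140.4 kN/bolt; interior L_c = 54 − 18 = 36, R_n = 172.8 kN/bolt. φR_n = 0.75 × (2×140.4 + 6×172.8) = 988.2 kN.
Tension yield (gross): A_g = 184×10 = 1840 mm². φR_n = 0.90 × 350 × 1840 = 579.6 kN.
Block shear: shear path 2×[35+3×54] = 2×197 mm, A_gv = 3940, A_nv = 2×(197 − 3.5×20)×10 = 2540 mm²; tension across gage: (47 − 1×20)×10 = 270 mm². R_n = min(0.6×450×2540, 0.6×350×3940) + 1.0×450×270 = min(685.8, 827.4) + 121.5 = 807.3 kN. φR_n = 0.75 × 807.3 = 605.5 kN.
Governing: min(448.8, 988.2, 579.6, 605.5) = 448.8 kN → bolt shear.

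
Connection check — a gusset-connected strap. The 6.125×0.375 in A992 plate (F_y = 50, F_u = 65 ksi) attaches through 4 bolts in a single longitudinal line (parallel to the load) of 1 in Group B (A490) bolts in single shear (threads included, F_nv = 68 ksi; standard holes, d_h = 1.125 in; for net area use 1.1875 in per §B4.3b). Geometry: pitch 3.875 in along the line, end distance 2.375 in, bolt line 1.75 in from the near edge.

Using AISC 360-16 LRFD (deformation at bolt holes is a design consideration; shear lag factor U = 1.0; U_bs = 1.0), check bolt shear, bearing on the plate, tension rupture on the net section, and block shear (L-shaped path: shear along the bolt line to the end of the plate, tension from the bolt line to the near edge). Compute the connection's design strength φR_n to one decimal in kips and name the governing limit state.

Bolt shear: A_b = π(1)²/4 = 0.7854 in². φR_n = 0.75 × 68 × 0.7854 × 4 × 1 = 160.2 kips.
Bearing (0.375 in plate, F_u = 65 ksi): end bolts L_c = 2.375 − 1.125/2 = 1.8125, R_n = min(1.2×1.8125×0.375×65, 2.4×1×0.375×65) = 53.016 kips/bolt; interior L_c = 3.875 − 1.125 = 2.75, R_n = 58.5 kips/bolt. φR_n = 0.75 × (1×53.016 + 3×58.5) = 171.4 kips.
Tension rupture (net): A_n = (6.125 − 1×1.1875)×0.375 = 1.8516 in² (U = 1.0, A_e = A_n). φR_n = 0.75 × 65 × 1.8516 = 90.3 kips.
Block shear: shear path 1×[2.375+3×3.875] = 1×14 in, A_gv = 5.25, A_nv = 1×(14 − 3.5×1.1875)×0.375 = 3.6914 in²; tension to near edge: (1.75 − 0.5×1.1875)×0.375 = 0.43359 in². R_n = min(0.6×65×3.6914, 0.6×50×5.25) + 1.0×65×0.43359 = min(143.96, 157.5) + 28.183 = 172.14 kips. φR_n = 0.75 × 172.14 = 129.1 kips.
Governing: min(160.2, 171.4, 90.3, 129.1) = 90.3 kips → net-section rupture.

90.3 kips (net-section rupture governs)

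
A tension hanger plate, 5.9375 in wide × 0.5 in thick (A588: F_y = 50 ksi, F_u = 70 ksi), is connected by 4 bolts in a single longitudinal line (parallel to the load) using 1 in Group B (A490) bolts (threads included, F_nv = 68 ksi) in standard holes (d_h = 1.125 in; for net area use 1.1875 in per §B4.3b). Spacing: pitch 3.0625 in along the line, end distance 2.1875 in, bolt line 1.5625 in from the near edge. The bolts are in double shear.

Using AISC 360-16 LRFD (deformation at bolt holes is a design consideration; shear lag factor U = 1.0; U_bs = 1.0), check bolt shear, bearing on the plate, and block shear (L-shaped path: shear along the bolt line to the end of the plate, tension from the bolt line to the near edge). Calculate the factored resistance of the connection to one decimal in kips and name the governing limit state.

139.1 kips (block shear governs)

Bolt shear: A_b = π(1)²/4 = 0.7854 in². φR_n = 0.75 × 68 × 0.7854 × 4 × 2 = 320.4 kips.
Bearing (0.5 in plate, F_u = 70 ksi): end bolts L_c = 2.1875 − 1.125/2 = 1.625, R_n = min(1.2×1.625×0.5×70, 2.4×1×0.5×70) = 68.25 kips/bolt; interior L_c = 3.0625 − 1.125 = 1.9375, R_n = 81.375 kips/bolt. φR_n = 0.75 × (1×68.25 + 3×81.375) = 234.3 kips.
Block shear: shear path 1×[2.1875+3×3.0625] = 1×11.375 in, A_gv = 5.6875, A_nv = 1×(11.375 − 3.5×1.1875)×0.5 = 3.6094 in²; tension to near edge: (1.5625 − 0.5×1.1875)×0.5 = 0.48438 in². R_n = min(0.6×70×3.6094, 0.6×50×5.6875) + 1.0×70×0.48438 = min(151.59, 170.63) + 33.907 = 185.5 kips. φR_n = 0.75 × 185.5 = 139.1 kips.
Governing: min(320.4, 234.3, 139.1) = 139.1 kips → block shear.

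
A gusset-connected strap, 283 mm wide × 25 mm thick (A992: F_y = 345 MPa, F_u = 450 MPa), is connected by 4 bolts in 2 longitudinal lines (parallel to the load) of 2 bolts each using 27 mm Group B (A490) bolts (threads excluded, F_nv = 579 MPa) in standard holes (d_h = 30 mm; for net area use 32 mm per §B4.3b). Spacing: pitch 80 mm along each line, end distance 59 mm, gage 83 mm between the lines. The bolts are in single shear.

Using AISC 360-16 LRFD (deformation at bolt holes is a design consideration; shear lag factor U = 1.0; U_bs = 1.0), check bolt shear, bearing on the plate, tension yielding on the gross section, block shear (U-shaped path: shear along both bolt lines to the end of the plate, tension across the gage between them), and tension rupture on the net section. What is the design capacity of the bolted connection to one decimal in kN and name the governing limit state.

994.5 kN (bolt shear governs)

Bolt shear: A_b = π(27)²/4 = 572.56 mm². φR_n = 0.75 × 579 × 572.56 × 4 × 1 = 994.5 kN.
Bearing (25 mm plate, F_u = 450 MPa): end bolts L_c = 59 − 30/2 = 44, R_n = min(1.2×44×25×450, 2.4×27×25×450) = 594 kN/bolt; interior L_c = 80 − 30 = 50, R_n = 675 kN/bolt. φR_n = 0.75 × (2×594 + 2×675) = 1903.5 kN.
Tension yield (gross): A_g = 283×25 = 7075 mm². φR_n = 0.90 × 345 × 7075 = 2196.8 kN.
Block shear: shear path 2×[59+1×80] = 2×139 mm, A_gv = 6950, A_nv = 2×(139 − 1.5×32)×25 = 4550 mm²; tension across gage: (83 − 1×32)×25 = 1275 mm². R_n = min(0.6×450×4550, 0.6×345×6950) + 1.0×450×1275 = min(1228.5, 1438.7) + 573.75 = 1802.3 kN. φR_n = 0.75 × 1802.3 = 1351.7 kN.
Tension rupture (net): A_n = (283 − 2×32)×25 = 5475 mm² (U = 1.0, A_e = A_n). φR_n = 0.75 × 450 × 5475 = 1847.8 kN.
Governing: min(994.5, 1903.5, 2196.8, 1351.7, 1847.8) = 994.5 kN → bolt shear.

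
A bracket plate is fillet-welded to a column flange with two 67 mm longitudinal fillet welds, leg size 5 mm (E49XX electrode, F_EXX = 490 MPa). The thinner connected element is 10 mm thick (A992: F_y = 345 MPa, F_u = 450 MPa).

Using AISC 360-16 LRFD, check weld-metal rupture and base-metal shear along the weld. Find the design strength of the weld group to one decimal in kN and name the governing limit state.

104.4 kN (weld metal governs)

Weld metal: throat = 0.707×5 = 3.535 mm, L = 2×67 = 134 mm. φR_n = 0.75 × 0.6 × 490 × 3.535 × 134 = 104.4 kN.
Base metal shear (10 mm plate): yield φR_n = 1.0×0.6×345×10×134 = 277.4 kN; rupture φR_n = 0.75×0.6×450×10×134 = 271.4 kN; take 271.4 kN (rupture).
Governing: min(104.4, 271.4) = 104.4 kN → weld metal.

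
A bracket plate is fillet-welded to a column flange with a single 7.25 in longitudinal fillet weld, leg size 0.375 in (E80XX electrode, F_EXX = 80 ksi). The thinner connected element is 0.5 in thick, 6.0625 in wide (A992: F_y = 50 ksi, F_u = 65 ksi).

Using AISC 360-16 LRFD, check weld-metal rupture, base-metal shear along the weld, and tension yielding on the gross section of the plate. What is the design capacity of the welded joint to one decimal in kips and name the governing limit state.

Weld metal: throat = 0.707×0.375 = 0.26513 in, L = 7.25 in. φR_n = 0.75 × 0.6 × 80 × 0.26513 × 7.25 = 69.2 kips.
Base metal shear (0.5 in plate): yield φR_n = 1.0×0.6×50×0.5×7.25 = 108.8 kips; rupture φR_n = 0.75×0.6×65×0.5×7.25 = 106.0 kips; take 106.0 kips (rupture).
Tension yield (gross): A_g = 6.0625×0.5 = 3.0313 in². φR_n = 0.90 × 50 × 3.0313 = 136.4 kips.
Governing: min(69.2, 106.0, 136.4) = 69.2 kips → weld metal.

69.2 kips (weld metal governs)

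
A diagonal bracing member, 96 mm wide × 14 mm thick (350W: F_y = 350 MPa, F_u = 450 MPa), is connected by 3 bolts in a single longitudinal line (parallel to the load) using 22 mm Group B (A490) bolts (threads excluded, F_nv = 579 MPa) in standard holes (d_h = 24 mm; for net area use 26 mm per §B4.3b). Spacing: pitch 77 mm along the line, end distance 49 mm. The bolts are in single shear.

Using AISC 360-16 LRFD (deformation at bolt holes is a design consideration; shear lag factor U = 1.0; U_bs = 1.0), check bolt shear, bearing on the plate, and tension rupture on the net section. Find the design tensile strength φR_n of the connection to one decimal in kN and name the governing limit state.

330.8 kN (net-section rupture governs)

Bolt shear: A_b = π(22)²/4 = 380.13 mm². φR_n = 0.75 × 579 × 380.13 × 3 × 1 = 495.2 kN.
Bearing (14 mm plate, F_u = 450 MPa): end bolts L_c = 49 − 24/2 = 37, R_n = min(1.2×37×14×450, 2.4×22×14×450) = 279.72 kN/bolt; interior L_c = 77 − 24 = 53, R_n = 332.64 kN/bolt. φR_n = 0.75 × (1×279.72 + 2×332.64) = 708.8 kN.
Tension rupture (net): A_n = (96 − 1×26)×14 = 980 mm² (U = 1.0, A_e = A_n). φR_n = 0.75 × 450 × 980 = 330.8 kN.
Governing: min(495.2, 708.8, 330.8) = 330.8 kN → net-section rupture.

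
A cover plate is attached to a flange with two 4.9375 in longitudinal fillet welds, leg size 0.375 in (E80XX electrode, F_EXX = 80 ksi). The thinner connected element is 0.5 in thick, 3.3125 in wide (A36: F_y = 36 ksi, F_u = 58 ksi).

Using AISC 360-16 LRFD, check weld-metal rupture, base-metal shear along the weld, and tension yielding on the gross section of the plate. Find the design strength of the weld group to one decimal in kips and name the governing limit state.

53.7 kips (gross-section yield governs)

Weld metal: throat = 0.707×0.375 = 0.26513 in, L = 2×4.9375 = 9.875 in. φR_n = 0.75 × 0.6 × 80 × 0.26513 × 9.875 = 94.3 kips.
Base metal shear (0.5 in plate): yield φR_n = 1.0×0.6×36×0.5×9.875 = 106.7 kips; rupture φR_n = 0.75×0.6×58×0.5×9.875 = 128.9 kips; take 106.7 kips (yield).
Tension yield (gross): A_g = 3.3125×0.5 = 1.6563 in². φR_n = 0.90 × 36 × 1.6563 = 53.7 kips.
Governing: min(94.3, 106.7, 53.7) = 53.7 kips → gross-section yield.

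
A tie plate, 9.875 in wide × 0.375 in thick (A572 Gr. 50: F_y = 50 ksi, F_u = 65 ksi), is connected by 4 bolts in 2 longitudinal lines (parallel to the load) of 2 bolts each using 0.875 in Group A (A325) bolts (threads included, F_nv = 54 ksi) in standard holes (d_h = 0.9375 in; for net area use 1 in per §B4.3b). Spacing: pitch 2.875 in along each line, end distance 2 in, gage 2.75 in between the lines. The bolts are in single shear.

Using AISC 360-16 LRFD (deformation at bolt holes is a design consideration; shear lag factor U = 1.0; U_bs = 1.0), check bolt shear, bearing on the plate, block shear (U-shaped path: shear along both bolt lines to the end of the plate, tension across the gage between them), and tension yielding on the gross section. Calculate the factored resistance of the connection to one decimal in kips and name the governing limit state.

Bolt shear: A_b = π(0.875)²/4 = 0.60132 in². φR_n = 0.75 × 54 × 0.60132 × 4 × 1 = 97.4 kips.
Bearing (0.375 in plate, F_u = 65 ksi): end bolts L_c = 2 − 0.9375/2 = 1.53125, R_n = min(1.2×1.53125×0.375×65, 2.4×0.875×0.375×65) = 44.789 kips/bolt; interior L_c = 2.875 − 0.9375 = 1.9375, R_n = 51.188 kips/bolt. φR_n = 0.75 × (2×44.789 + 2×51.188) = 144.0 kips.
Block shear: shear path 2×[2+1×2.875] = 2×4.875 in, A_gv = 3.6563, A_nv = 2×(4.875 − 1.5×1)×0.375 = 2.5313 in²; tension across gage: (2.75 − 1×1)×0.375 = 0.65625 in². R_n = min(0.6×65×2.5313, 0.6×50×3.6563) + 1.0×65×0.65625 = min(98.721, 109.69) + 42.656 = 141.38 kips. φR_n = 0.75 × 141.38 = 106.0 kips.
Tension yield (gross): A_g = 9.875×0.375 = 3.7031 in². φR_n = 0.90 × 50 × 3.7031 = 166.6 kips.
Governing: min(97.4, 144.0, 106.0, 166.6) = 97.4 kips → bolt shear.

97.4 kips (bolt shear governs)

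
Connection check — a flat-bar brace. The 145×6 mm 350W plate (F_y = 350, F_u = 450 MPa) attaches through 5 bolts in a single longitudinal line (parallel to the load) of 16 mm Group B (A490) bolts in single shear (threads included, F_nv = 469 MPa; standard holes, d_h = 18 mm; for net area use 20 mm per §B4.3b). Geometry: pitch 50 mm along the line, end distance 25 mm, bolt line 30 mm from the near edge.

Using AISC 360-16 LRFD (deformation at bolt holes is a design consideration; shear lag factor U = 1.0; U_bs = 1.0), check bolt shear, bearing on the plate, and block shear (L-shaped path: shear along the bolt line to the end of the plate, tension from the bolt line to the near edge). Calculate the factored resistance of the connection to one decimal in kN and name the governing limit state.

Bolt shear: A_b = π(16)²/4 = 201.06 mm². φR_n = 0.75 × 469 × 201.06 × 5 × 1 = 353.6 kN.
Bearing (6 mm plate, F_u = 450 MPa): end bolts L_c = 25 − 18/2 = 16, R_n = min(1.2×16×6×450, 2.4×16×6×450) = 51.84 kN/bolt; interior L_c = 50 − 18 = 32, R_n = 103.68 kN/bolt. φR_n = 0.75 × (1×51.84 + 4×103.68) = 349.9 kN.
Block shear: shear path 1×[25+4×50] = 1×225 mm, A_gv = 1350, A_nv = 1×(225 − 4.5×20)×6 = 810 mm²; tension to near edge: (30 − 0.5×20)×6 = 120 mm². R_n = min(0.6×450×810, 0.6×350×1350) + 1.0×450×120 = min(218.7, 283.5) + 54 = 272.7 kN. φR_n = 0.75 × 272.7 = 204.5 kN.
Governing: min(353.6, 349.9, 204.5) = 204.5 kN → block shear.

204.5 kN (block shear governs)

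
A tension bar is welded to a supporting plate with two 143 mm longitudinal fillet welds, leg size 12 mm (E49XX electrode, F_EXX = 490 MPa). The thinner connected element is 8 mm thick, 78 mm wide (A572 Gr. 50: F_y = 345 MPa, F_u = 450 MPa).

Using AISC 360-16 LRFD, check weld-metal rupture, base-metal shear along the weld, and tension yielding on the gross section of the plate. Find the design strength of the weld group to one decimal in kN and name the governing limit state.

193.8 kN (gross-section yield governs)

Weld metal: throat = 0.707×12 = 8.484 mm, L = 2×143 = 286 mm. φR_n = 0.75 × 0.6 × 490 × 8.484 × 286 = 535.0 kN.
Base metal shear (8 mm plate): yield φR_n = 1.0×0.6×345×8×286 = 473.6 kN; rupture φR_n = 0.75×0.6×450×8×286 = 463.3 kN; take 463.3 kN (rupture).
Tension yield (gross): A_g = 78×8 = 624 mm². φR_n = 0.90 × 345 × 624 = 193.8 kN.
Governing: min(535.0, 463.3, 193.8) = 193.8 kN → gross-section yield.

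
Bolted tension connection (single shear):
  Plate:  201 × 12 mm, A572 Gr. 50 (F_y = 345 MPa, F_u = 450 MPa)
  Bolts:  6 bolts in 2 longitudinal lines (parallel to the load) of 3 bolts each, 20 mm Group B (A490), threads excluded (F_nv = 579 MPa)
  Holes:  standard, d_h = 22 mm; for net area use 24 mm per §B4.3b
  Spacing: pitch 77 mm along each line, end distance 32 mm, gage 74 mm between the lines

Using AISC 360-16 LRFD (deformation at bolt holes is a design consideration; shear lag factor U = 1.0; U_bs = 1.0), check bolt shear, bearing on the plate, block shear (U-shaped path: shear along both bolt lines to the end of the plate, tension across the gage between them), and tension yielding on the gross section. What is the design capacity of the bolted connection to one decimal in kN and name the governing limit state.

Bolt shear: A_b = π(20)²/4 = 314.16 mm². φR_n = 0.75 × 579 × 314.16 × 6 × 1 = 818.5 kN.
Bearing (12 mm plate, F_u = 450 MPa): end bolts L_c = 32 − 22/2 = 21, R_n = min(1.2×21×12×450, 2.4×20×12×450) = 136.08 kN/bolt; interior L_c = 77 − 22 = 55, R_n = 259.2 kN/bolt. φR_n = 0.75 × (2×136.08 + 4×259.2) = 981.7 kN.
Block shear: shear path 2×[32+2×77] = 2×186 mm, A_gv = 4464, A_nv = 2×(186 − 2.5×24)×12 = 3024 mm²; tension across gage: (74 − 1×24)×12 = 600 mm². R_n = min(0.6×450×3024, 0.6×345×4464) + 1.0×450×600 = min(816.48, 924.05) + 270 = 1086.5 kN. φR_n = 0.75 × 1086.5 = 814.9 kN.
Tension yield (gross): A_g = 201×12 = 2412 mm². φR_n = 0.90 × 345 × 2412 = 748.9 kN.
Governing: min(818.5, 981.7, 814.9, 748.9) = 748.9 kN → gross-section yield.

748.9 kN (gross-section yield governs)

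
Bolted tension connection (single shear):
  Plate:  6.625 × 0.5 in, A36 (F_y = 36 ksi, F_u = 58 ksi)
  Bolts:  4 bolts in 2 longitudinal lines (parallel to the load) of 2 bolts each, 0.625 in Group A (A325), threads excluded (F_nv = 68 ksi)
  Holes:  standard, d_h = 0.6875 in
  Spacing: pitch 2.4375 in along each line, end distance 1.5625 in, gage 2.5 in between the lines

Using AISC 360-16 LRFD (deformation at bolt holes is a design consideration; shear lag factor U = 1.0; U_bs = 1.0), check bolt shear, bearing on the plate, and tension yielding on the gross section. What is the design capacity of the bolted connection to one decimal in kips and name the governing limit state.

62.6 kips (bolt shear governs)

Bolt shear: A_b = π(0.625)²/4 = 0.3068 in². φR_n = 0.75 × 68 × 0.3068 × 4 × 1 = 62.6 kips.
Bearing (0.5 in plate, F_u = 58 ksi): end bolts L_c = 1.5625 − 0.6875/2 = 1.21875, R_n = min(1.2×1.21875×0.5×58, 2.4×0.625×0.5×58) = 42.413 kips/bolt; interior L_c = 2.4375 − 0.6875 = 1.75, R_n = 43.5 kips/bolt. φR_n = 0.75 × (2×42.413 + 2×43.5) = 128.9 kips.
Tension yield (gross): A_g = 6.625×0.5 = 3.3125 in². φR_n = 0.90 × 36 × 3.3125 = 107.3 kips.
Governing: min(62.6, 128.9, 107.3) = 62.6 kips → bolt shear.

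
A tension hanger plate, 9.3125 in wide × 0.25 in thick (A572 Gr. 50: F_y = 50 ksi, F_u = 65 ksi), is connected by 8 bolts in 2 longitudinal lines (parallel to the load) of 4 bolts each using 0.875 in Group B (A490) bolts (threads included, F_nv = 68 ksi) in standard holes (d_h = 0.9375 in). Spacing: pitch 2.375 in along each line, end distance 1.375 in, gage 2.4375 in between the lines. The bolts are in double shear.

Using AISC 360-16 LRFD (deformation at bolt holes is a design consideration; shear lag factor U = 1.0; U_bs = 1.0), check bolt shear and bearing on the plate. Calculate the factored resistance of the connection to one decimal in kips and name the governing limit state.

Bolt shear: A_b = π(0.875)²/4 = 0.60132 in². φR_n = 0.75 × 68 × 0.60132 × 8 × 2 = 490.7 kips.
Bearing (0.25 in plate, F_u = 65 ksi): end bolts L_c = 1.375 − 0.9375/2 = 0.90625, R_n = min(1.2×0.90625×0.25×65, 2.4×0.875×0.25×65) = 17.672 kips/bolt; interior L_c = 2.375 − 0.9375 = 1.4375, R_n = 28.031 kips/bolt. φR_n = 0.75 × (2×17.672 + 6×28.031) = 152.6 kips.
Governing: min(490.7, 152.6) = 152.6 kips → bearing.

152.6 kips (bearing governs)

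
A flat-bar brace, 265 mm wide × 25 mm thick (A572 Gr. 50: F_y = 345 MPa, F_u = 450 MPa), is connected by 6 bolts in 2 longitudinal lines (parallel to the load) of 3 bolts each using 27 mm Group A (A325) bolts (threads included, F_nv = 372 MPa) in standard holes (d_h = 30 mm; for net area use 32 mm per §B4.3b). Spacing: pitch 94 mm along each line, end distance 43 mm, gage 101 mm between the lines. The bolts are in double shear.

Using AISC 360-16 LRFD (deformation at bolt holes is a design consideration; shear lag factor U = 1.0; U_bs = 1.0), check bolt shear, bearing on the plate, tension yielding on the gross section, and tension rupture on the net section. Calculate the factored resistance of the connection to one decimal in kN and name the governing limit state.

1695.9 kN (net-section rupture governs)

Bolt shear: A_b = π(27)²/4 = 572.56 mm². φR_n = 0.75 × 372 × 572.56 × 6 × 2 = 1916.9 kN.
Bearing (25 mm plate, F_u = 450 MPa): end bolts L_c = 43 − 30/2 = 28, R_n = min(1.2×28×25×450, 2.4×27×25×450) = 378 kN/bolt; interior L_c = 94 − 30 = 64, R_n = 729 kN/bolt. φR_n = 0.75 × (2×378 + 4×729) = 2754.0 kN.
Tension yield (gross): A_g = 265×25 = 6625 mm². φR_n = 0.90 × 345 × 6625 = 2057.1 kN.
Tension rupture (net): A_n = (265 − 2×32)×25 = 5025 mm² (U = 1.0, A_e = A_n). φR_n = 0.75 × 450 × 5025 = 1695.9 kN.
Governing: min(1916.9, 2754.0, 2057.1, 1695.9) = 1695.9 kN → net-section rupture.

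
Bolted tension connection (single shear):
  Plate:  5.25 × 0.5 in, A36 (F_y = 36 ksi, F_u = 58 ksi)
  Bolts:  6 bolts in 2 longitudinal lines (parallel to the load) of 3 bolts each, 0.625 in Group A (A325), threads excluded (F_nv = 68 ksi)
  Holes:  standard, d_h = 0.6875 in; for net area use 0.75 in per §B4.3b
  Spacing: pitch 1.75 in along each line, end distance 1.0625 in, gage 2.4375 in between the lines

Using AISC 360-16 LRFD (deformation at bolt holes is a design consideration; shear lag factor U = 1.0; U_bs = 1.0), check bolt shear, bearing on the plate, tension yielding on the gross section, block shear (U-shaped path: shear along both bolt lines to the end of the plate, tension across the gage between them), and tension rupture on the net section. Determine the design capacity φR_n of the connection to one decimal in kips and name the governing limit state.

81.6 kips (net-section rupture governs)

Bolt shear: A_b = π(0.625)²/4 = 0.3068 in². φR_n = 0.75 × 68 × 0.3068 × 6 × 1 = 93.9 kips.
Bearing (0.5 in plate, F_u = 58 ksi): end bolts L_c = 1.0625 − 0.6875/2 = 0.71875, R_n = min(1.2×0.71875×0.5×58, 2.4×0.625×0.5×58) = 25.013 kips/bolt; interior L_c = 1.75 − 0.6875 = 1.0625, R_n = 36.975 kips/bolt. φR_n = 0.75 × (2×25.013 + 4×36.975) = 148.4 kips.
Tension yield (gross): A_g = 5.25×0.5 = 2.625 in². φR_n = 0.90 × 36 × 2.625 = 85.1 kips.
Block shear: shear path 2×[1.0625+2×1.75] = 2×4.5625 in, A_gv = 4.5625, A_nv = 2×(4.5625 − 2.5×0.75)×0.5 = 2.6875 in²; tension across gage: (2.4375 − 1×0.75)×0.5 = 0.84375 in². R_n = min(0.6×58×2.6875, 0.6×36×4.5625) + 1.0×58×0.84375 = min(93.525, 98.55) + 48.938 = 142.46 kips. φR_n = 0.75 × 142.46 = 106.8 kips.
Tension rupture (net): A_n = (5.25 − 2×0.75)×0.5 = 1.875 in² (U = 1.0, A_e = A_n). φR_n = 0.75 × 58 × 1.875 = 81.6 kips.
Governing: min(93.9, 148.4, 85.1, 106.8, 81.6) = 81.6 kips → net-section rupture.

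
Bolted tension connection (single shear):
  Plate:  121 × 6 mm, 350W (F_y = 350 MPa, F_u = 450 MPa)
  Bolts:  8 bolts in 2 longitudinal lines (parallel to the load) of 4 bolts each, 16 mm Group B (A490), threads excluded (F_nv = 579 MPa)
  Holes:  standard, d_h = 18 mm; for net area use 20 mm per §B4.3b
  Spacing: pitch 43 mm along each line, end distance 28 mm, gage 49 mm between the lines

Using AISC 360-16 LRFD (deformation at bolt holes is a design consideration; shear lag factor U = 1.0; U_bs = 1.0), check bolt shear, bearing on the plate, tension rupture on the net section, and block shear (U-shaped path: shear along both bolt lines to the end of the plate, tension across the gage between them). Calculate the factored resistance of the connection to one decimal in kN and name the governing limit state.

164.0 kN (net-section rupture governs)

Bolt shear: A_b = π(16)²/4 = 201.06 mm². φR_n = 0.75 × 579 × 201.06 × 8 × 1 = 698.5 kN.
Bearing (6 mm plate, F_u = 450 MPa): end bolts L_c = 28 − 18/2 = 19, R_n = min(1.2×19×6×450, 2.4×16×6×450) = 61.56 kN/bolt; interior L_c = 43 − 18 = 25, R_n = 81 kN/bolt. φR_n = 0.75 × (2×61.56 + 6×81) = 456.8 kN.
Tension rupture (net): A_n = (121 − 2×20)×6 = 486 mm² (U = 1.0, A_e = A_n). φR_n = 0.75 × 450 × 486 = 164.0 kN.
Block shear: shear path 2×[28+3×43] = 2×157 mm, A_gv = 1884, A_nv = 2×(157 − 3.5×20)×6 = 1044 mm²; tension across gage: (49 − 1×20)×6 = 174 mm². R_n = min(0.6×450×1044, 0.6×350×1884) + 1.0×450×174 = min(281.88, 395.64) + 78.3 = 360.18 kN. φR_n = 0.75 × 360.18 = 270.1 kN.
Governing: min(698.5, 456.8, 164.0, 270.1) = 164.0 kN → net-section rupture.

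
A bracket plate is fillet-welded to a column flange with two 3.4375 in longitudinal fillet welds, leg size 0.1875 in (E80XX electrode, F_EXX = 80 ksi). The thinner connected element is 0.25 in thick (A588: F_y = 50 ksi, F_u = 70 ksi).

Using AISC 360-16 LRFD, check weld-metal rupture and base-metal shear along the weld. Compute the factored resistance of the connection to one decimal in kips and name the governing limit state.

32.8 kips (weld metal governs)

Weld metal: throat = 0.707×0.1875 = 0.13256 in, L = 2×3.4375 = 6.875 in. φR_n = 0.75 × 0.6 × 80 × 0.13256 × 6.875 = 32.8 kips.
Base metal shear (0.25 in plate): yield φR_n = 1.0×0.6×50×0.25×6.875 = 51.6 kips; rupture φR_n = 0.75×0.6×70×0.25×6.875 = 54.1 kips; take 51.6 kips (yield).
Governing: min(32.8, 51.6) = 32.8 kips → weld metal.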